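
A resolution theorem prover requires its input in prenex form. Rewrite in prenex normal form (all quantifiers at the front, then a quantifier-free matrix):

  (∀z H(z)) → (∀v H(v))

Rewrite implications/biconditionals: A → B as ¬A ∨ B.
  ¬(∀z H(z)) ∨ (∀v H(v))
Push ¬ through the quantifiers and connectives to reach negation normal form:
  (∃z ¬H(z)) ∨ (∀v H(v))
Finally move all quantifiers to the prefix:
  ∃z ∀v (¬H(z) ∨ H(v))

∃z ∀v (¬H(z) ∨ H(v))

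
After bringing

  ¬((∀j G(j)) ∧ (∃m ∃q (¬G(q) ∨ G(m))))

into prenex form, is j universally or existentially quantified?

existential

Drive negations inward (¬∀x A ≡ ∃x ¬A, ¬∃x A ≡ ∀x ¬A, De Morgan for ∧/∨):
  (∃j ¬G(j)) ∨ (∀m ∀q (G(q) ∧ ¬G(m)))
Pull the quantifiers to the front (each side's bound variable is not free in the other side):
  ∃j ∀m ∀q (¬G(j) ∨ G(q) ∧ ¬G(m))
The quantifier ∀j sits under an odd number of negations, so it flips to ∃j.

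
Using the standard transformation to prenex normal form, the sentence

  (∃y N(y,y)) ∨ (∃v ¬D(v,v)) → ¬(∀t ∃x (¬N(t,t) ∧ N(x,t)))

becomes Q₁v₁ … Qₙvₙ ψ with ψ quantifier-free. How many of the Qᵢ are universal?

Rewrite implications/biconditionals: A → B as ¬A ∨ B.
  ¬((∃y N(y,y)) ∨ (∃v ¬D(v,v))) ∨ ¬(∀t ∃x (¬N(t,t) ∧ N(x,t)))
Move each ¬ inward, flipping quantifiers it crosses:
  (∀y ¬N(y,y)) ∧ (∀v D(v,v)) ∨ (∃t ∀x (N(t,t) ∨ ¬N(x,t)))
Extract every quantifier outward, since the variables are now distinct and don't occur free across branches:
  ∀y ∀v ∃t ∀x (¬N(y,y) ∧ D(v,v) ∨ N(t,t) ∨ ¬N(x,t))
The prefix is ∀y ∀v ∃t ∀x: 3 universal, 1 existential.

3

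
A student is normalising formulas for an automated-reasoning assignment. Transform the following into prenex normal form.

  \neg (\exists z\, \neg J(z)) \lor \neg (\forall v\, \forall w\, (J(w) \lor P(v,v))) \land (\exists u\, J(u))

Push ¬ through the quantifiers and connectives to reach negation normal form:
  (\forall z\, J(z)) \lor (\exists v\, \exists w\, (\neg J(w) \land \neg P(v,v))) \land (\exists u\, J(u))
Extract every quantifier outward, since the variables are now distinct and don't occur free across branches:
  \forall z\, \exists v\, \exists w\, \exists u\, (J(z) \lor \neg J(w) \land \neg P(v,v) \land J(u))

\forall z\, \exists v\, \exists w\, \exists u\, (J(z) \lor \neg J(w) \land \neg P(v,v) \land J(u))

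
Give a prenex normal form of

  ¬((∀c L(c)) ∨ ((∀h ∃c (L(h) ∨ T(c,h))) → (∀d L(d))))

Rewrite implications/biconditionals: A → B as ¬A ∨ B.
  ¬((∀c L(c)) ∨ ¬(∀h ∃c (L(h) ∨ T(c,h))) ∨ (∀d L(d)))
Push ¬ through the quantifiers and connectives to reach negation normal form:
  (∃c ¬L(c)) ∧ (∀h ∃c (L(h) ∨ T(c,h))) ∧ (∃d ¬L(d))
Rename bound variables to avoid capture: c↦a.
  (∃c ¬L(c)) ∧ (∀h ∃a (L(h) ∨ T(a,h))) ∧ (∃d ¬L(d))
Finally move all quantifiers to the prefix:
  ∃c ∀h ∃a ∃d (¬L(c) ∧ (L(h) ∨ T(a,h)) ∧ ¬L(d))

∃c ∀h ∃a ∃d (¬L(c) ∧ (L(h) ∨ T(a,h)) ∧ ¬L(d))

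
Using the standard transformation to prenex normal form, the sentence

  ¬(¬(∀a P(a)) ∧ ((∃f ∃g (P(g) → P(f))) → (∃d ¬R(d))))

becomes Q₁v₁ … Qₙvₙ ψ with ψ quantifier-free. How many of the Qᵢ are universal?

Rewrite implications/biconditionals: A → B as ¬A ∨ B.
  ¬(¬(∀a P(a)) ∧ (¬(∃f ∃g (¬P(g) ∨ P(f))) ∨ (∃d ¬R(d))))
Push ¬ through the quantifiers and connectives to reach negation normal form:
  (∀a P(a)) ∨ (∃f ∃g (¬P(g) ∨ P(f))) ∧ (∀d R(d))
All bound variables are already distinct, so no renaming is needed.
Extract every quantifier outward, since the variables are now distinct and don't occur free across branches:
  ∀a ∃f ∃g ∀d (P(a) ∨ (¬P(g) ∨ P(f)) ∧ R(d))
The prefix is ∀a ∃f ∃g ∀d: 2 universal, 2 existential.

2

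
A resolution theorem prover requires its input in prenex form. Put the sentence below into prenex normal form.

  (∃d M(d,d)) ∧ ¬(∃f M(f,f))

∃d ∀f (M(d,d) ∧ ¬M(f,f))

Drive negations inward (¬∀x A ≡ ∃x ¬A, ¬∃x A ≡ ∀x ¬A, De Morgan for ∧/∨):
  (∃d M(d,d)) ∧ (∀f ¬M(f,f))
All bound variables are already distinct, so no renaming is needed.
Finally move all quantifiers to the prefix:
  ∃d ∀f (M(d,d) ∧ ¬M(f,f))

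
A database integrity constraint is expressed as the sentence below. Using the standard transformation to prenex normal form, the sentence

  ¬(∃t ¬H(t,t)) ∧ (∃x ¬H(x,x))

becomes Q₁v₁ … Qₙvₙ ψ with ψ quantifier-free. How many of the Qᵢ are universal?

1

Move each ¬ inward, flipping quantifiers it crosses:
  (∀t H(t,t)) ∧ (∃x ¬H(x,x))
All bound variables are already distinct, so no renaming is needed.
Extract every quantifier outward, since the variables are now distinct and don't occur free across branches:
  ∀t ∃x (H(t,t) ∧ ¬H(x,x))
The prefix is ∀t ∃x: 1 universal, 1 existential.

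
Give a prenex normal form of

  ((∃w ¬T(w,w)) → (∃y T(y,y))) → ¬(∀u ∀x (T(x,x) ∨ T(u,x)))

∃w ∀y ∃u ∃x (¬T(w,w) ∧ ¬T(y,y) ∨ ¬T(x,x) ∧ ¬T(u,x))

Rewrite implications/biconditionals: A → B as ¬A ∨ B.
  ¬(¬(∃w ¬T(w,w)) ∨ (∃y T(y,y))) ∨ ¬(∀u ∀x (T(x,x) ∨ T(u,x)))
Push ¬ through the quantifiers and connectives to reach negation normal form:
  (∃w ¬T(w,w)) ∧ (∀y ¬T(y,y)) ∨ (∃u ∃x (¬T(x,x) ∧ ¬T(u,x)))
All bound variables are already distinct, so no renaming is needed.
Finally move all quantifiers to the prefix:
  ∃w ∀y ∃u ∃x (¬T(w,w) ∧ ¬T(y,y) ∨ ¬T(x,x) ∧ ¬T(u,x))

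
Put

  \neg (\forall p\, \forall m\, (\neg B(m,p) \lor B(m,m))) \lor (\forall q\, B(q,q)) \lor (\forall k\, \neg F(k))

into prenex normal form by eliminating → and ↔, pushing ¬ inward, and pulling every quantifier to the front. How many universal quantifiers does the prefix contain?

Drive negations inward (¬∀x A ≡ ∃x ¬A, ¬∃x A ≡ ∀x ¬A, De Morgan for ∧/∨):
  (\exists p\, \exists m\, (B(m,p) \land \neg B(m,m))) \lor (\forall q\, B(q,q)) \lor (\forall k\, \neg F(k))
All bound variables are already distinct, so no renaming is needed.
Finally move all quantifiers to the prefix:
  \exists p\, \exists m\, \forall q\, \forall k\, (B(m,p) \land \neg B(m,m) \lor B(q,q) \lor \neg F(k))
The prefix is \exists p \exists m \forall q \forall k: 2 universal, 2 existential.

2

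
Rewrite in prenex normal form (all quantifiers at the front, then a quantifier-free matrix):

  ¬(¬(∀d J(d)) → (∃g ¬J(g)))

First replace A → B with ¬A ∨ B.
  ¬(¬¬(∀d J(d)) ∨ (∃g ¬J(g)))
Move each ¬ inward, flipping quantifiers it crosses:
  (∃d ¬J(d)) ∧ (∀g J(g))
All bound variables are already distinct, so no renaming is needed.
Pull the quantifiers to the front (each side's bound variable is not free in the other side):
  ∃d ∀g (¬J(d) ∧ J(g))

∃d ∀g (¬J(d) ∧ J(g))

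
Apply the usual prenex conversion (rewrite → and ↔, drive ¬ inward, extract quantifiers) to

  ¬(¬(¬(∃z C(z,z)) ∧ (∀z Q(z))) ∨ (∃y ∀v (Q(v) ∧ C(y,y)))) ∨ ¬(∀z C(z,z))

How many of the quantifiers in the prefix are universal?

Drive negations inward (¬∀x A ≡ ∃x ¬A, ¬∃x A ≡ ∀x ¬A, De Morgan for ∧/∨):
  (∀z ¬C(z,z)) ∧ (∀z Q(z)) ∧ (∀y ∃v (¬Q(v) ∨ ¬C(y,y))) ∨ (∃z ¬C(z,z))
Rename bound variables to avoid capture: z↦w1, z↦q.
  (∀z ¬C(z,z)) ∧ (∀w1 Q(w1)) ∧ (∀y ∃v (¬Q(v) ∨ ¬C(y,y))) ∨ (∃q ¬C(q,q))
Pull the quantifiers to the front (each side's bound variable is not free in the other side):
  ∀z ∀w1 ∀y ∃v ∃q (¬C(z,z) ∧ Q(w1) ∧ (¬Q(v) ∨ ¬C(y,y)) ∨ ¬C(q,q))
The prefix is ∀z ∀w1 ∀y ∃v ∃q: 3 universal, 2 existential.

3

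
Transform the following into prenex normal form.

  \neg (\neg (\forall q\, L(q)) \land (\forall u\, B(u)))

\forall q\, \exists u\, (L(q) \lor \neg B(u))

Drive negations inward (¬∀x A ≡ ∃x ¬A, ¬∃x A ≡ ∀x ¬A, De Morgan for ∧/∨):
  (\forall q\, L(q)) \lor (\exists u\, \neg B(u))
All bound variables are already distinct, so no renaming is needed.
Finally move all quantifiers to the prefix:
  \forall q\, \exists u\, (L(q) \lor \neg B(u))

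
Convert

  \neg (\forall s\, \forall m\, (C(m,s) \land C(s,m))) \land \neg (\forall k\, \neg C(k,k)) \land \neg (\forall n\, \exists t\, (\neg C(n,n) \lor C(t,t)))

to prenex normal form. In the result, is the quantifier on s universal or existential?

Move each ¬ inward, flipping quantifiers it crosses:
  (\exists s\, \exists m\, (\neg C(m,s) \lor \neg C(s,m))) \land (\exists k\, C(k,k)) \land (\exists n\, \forall t\, (C(n,n) \land \neg C(t,t)))
All bound variables are already distinct, so no renaming is needed.
Pull the quantifiers to the front (each side's bound variable is not free in the other side):
  \exists s\, \exists m\, \exists k\, \exists n\, \forall t\, ((\neg C(m,s) \lor \neg C(s,m)) \land C(k,k) \land C(n,n) \land \neg C(t,t))
The quantifier \forall s sits under an odd number of negations, so it flips to \exists s.

existential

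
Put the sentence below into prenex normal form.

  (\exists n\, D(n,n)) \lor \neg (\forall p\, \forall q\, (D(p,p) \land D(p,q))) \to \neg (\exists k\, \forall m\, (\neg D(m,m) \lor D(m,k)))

Eliminate → and ↔ using ¬ and ∨.
  \neg ((\exists n\, D(n,n)) \lor \neg (\forall p\, \forall q\, (D(p,p) \land D(p,q)))) \lor \neg (\exists k\, \forall m\, (\neg D(m,m) \lor D(m,k)))
Push ¬ through the quantifiers and connectives to reach negation normal form:
  (\forall n\, \neg D(n,n)) \land (\forall p\, \forall q\, (D(p,p) \land D(p,q))) \lor (\forall k\, \exists m\, (D(m,m) \land \neg D(m,k)))
Finally move all quantifiers to the prefix:
  \forall n\, \forall p\, \forall q\, \forall k\, \exists m\, (\neg D(n,n) \land D(p,p) \land D(p,q) \lor D(m,m) \land \neg D(m,k))

\forall n\, \forall p\, \forall q\, \forall k\, \exists m\, (\neg D(n,n) \land D(p,p) \land D(p,q) \lor D(m,m) \land \neg D(m,k))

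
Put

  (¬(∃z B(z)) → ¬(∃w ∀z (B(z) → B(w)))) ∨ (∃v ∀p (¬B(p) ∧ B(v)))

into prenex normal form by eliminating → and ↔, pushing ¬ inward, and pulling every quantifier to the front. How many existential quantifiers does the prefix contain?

3

First replace A → B with ¬A ∨ B.
  ¬¬(∃z B(z)) ∨ ¬(∃w ∀z (¬B(z) ∨ B(w))) ∨ (∃v ∀p (¬B(p) ∧ B(v)))
Push ¬ through the quantifiers and connectives to reach negation normal form:
  (∃z B(z)) ∨ (∀w ∃z (B(z) ∧ ¬B(w))) ∨ (∃v ∀p (¬B(p) ∧ B(v)))
Standardize variables apart so no two quantifiers bind the same name: z↦a.
  (∃z B(z)) ∨ (∀w ∃a (B(a) ∧ ¬B(w))) ∨ (∃v ∀p (¬B(p) ∧ B(v)))
Pull the quantifiers to the front (each side's bound variable is not free in the other side):
  ∃z ∀w ∃a ∃v ∀p (B(z) ∨ B(a) ∧ ¬B(w) ∨ ¬B(p) ∧ B(v))
The prefix is ∃z ∀w ∃a ∃v ∀p: 2 universal, 3 existential.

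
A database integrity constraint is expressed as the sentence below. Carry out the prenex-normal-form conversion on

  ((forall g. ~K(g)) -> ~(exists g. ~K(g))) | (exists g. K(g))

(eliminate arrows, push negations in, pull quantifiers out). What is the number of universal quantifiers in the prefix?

Eliminate → and ↔ using ¬ and ∨.
  ~(forall g. ~K(g)) | ~(exists g. ~K(g)) | (exists g. K(g))
Move each ¬ inward, flipping quantifiers it crosses:
  (exists g. K(g)) | (forall g. K(g)) | (exists g. K(g))
Rename bound variables to avoid capture: g↦a, g↦z1.
  (exists g. K(g)) | (forall a. K(a)) | (exists z1. K(z1))
Finally move all quantifiers to the prefix:
  exists g. forall a. exists z1. (K(g) | K(a) | K(z1))
The prefix is exists g forall a exists z1: 1 universal, 2 existential.

1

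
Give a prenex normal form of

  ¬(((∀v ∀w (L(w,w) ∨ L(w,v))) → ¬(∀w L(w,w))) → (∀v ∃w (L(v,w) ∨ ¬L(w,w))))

∃v ∃w ∃t ∃q ∀y1 ((¬L(w,w) ∧ ¬L(w,v) ∨ ¬L(t,t)) ∧ ¬L(q,y1) ∧ L(y1,y1))

First replace A → B with ¬A ∨ B.
  ¬(¬(¬(∀v ∀w (L(w,w) ∨ L(w,v))) ∨ ¬(∀w L(w,w))) ∨ (∀v ∃w (L(v,w) ∨ ¬L(w,w))))
Move each ¬ inward, flipping quantifiers it crosses:
  ((∃v ∃w (¬L(w,w) ∧ ¬L(w,v))) ∨ (∃w ¬L(w,w))) ∧ (∃v ∀w (¬L(v,w) ∧ L(w,w)))
Give each quantifier a distinct variable: w↦t, v↦q, w↦y1.
  ((∃v ∃w (¬L(w,w) ∧ ¬L(w,v))) ∨ (∃t ¬L(t,t))) ∧ (∃q ∀y1 (¬L(q,y1) ∧ L(y1,y1)))
Finally move all quantifiers to the prefix:
  ∃v ∃w ∃t ∃q ∀y1 ((¬L(w,w) ∧ ¬L(w,v) ∨ ¬L(t,t)) ∧ ¬L(q,y1) ∧ L(y1,y1))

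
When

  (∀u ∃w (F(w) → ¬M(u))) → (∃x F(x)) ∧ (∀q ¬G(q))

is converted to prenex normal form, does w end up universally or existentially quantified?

universal

First replace A → B with ¬A ∨ B.
  ¬(∀u ∃w (¬F(w) ∨ ¬M(u))) ∨ (∃x F(x)) ∧ (∀q ¬G(q))
Push ¬ through the quantifiers and connectives to reach negation normal form:
  (∃u ∀w (F(w) ∧ M(u))) ∨ (∃x F(x)) ∧ (∀q ¬G(q))
Extract every quantifier outward, since the variables are now distinct and don't occur free across branches:
  ∃u ∀w ∃x ∀q (F(w) ∧ M(u) ∨ F(x) ∧ ¬G(q))
The quantifier ∃w sits under an odd number of negations (counting the antecedent side of each →), so it flips to ∀w.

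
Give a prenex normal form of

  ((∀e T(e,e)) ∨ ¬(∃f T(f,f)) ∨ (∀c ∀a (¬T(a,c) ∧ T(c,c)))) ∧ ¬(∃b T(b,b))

Push ¬ through the quantifiers and connectives to reach negation normal form:
  ((∀e T(e,e)) ∨ (∀f ¬T(f,f)) ∨ (∀c ∀a (¬T(a,c) ∧ T(c,c)))) ∧ (∀b ¬T(b,b))
Finally move all quantifiers to the prefix:
  ∀e ∀f ∀c ∀a ∀b ((T(e,e) ∨ ¬T(f,f) ∨ ¬T(a,c) ∧ T(c,c)) ∧ ¬T(b,b))

∀e ∀f ∀c ∀a ∀b ((T(e,e) ∨ ¬T(f,f) ∨ ¬T(a,c) ∧ T(c,c)) ∧ ¬T(b,b))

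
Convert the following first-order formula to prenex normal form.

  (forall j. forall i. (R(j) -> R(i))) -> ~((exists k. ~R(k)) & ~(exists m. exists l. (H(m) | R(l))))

Rewrite implications/biconditionals: A → B as ¬A ∨ B.
  ~(forall j. forall i. (~R(j) | R(i))) | ~((exists k. ~R(k)) & ~(exists m. exists l. (H(m) | R(l))))
Move each ¬ inward, flipping quantifiers it crosses:
  (exists j. exists i. (R(j) & ~R(i))) | (forall k. R(k)) | (exists m. exists l. (H(m) | R(l)))
Pull the quantifiers to the front (each side's bound variable is not free in the other side):
  exists j. exists i. forall k. exists m. exists l. (R(j) & ~R(i) | R(k) | H(m) | R(l))

exists j. exists i. forall k. exists m. exists l. (R(j) & ~R(i) | R(k) | H(m) | R(l))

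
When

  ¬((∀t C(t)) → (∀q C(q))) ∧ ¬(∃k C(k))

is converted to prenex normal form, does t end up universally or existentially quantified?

universal

Rewrite implications/biconditionals: A → B as ¬A ∨ B.
  ¬(¬(∀t C(t)) ∨ (∀q C(q))) ∧ ¬(∃k C(k))
Move each ¬ inward, flipping quantifiers it crosses:
  (∀t C(t)) ∧ (∃q ¬C(q)) ∧ (∀k ¬C(k))
All bound variables are already distinct, so no renaming is needed.
Finally move all quantifiers to the prefix:
  ∀t ∃q ∀k (C(t) ∧ ¬C(q) ∧ ¬C(k))
The quantifier ∀t sits under an even number of negations (counting the antecedent side of each →), so it remains universal.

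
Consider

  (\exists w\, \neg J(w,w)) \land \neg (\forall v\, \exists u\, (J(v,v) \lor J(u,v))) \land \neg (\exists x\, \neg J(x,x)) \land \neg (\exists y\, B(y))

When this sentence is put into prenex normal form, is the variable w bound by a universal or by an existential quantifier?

Move each ¬ inward, flipping quantifiers it crosses:
  (\exists w\, \neg J(w,w)) \land (\exists v\, \forall u\, (\neg J(v,v) \land \neg J(u,v))) \land (\forall x\, J(x,x)) \land (\forall y\, \neg B(y))
Finally move all quantifiers to the prefix:
  \exists w\, \exists v\, \forall u\, \forall x\, \forall y\, (\neg J(w,w) \land \neg J(v,v) \land \neg J(u,v) \land J(x,x) \land \neg B(y))
The quantifier \exists w sits under an even number of negations, so it remains existential.

existential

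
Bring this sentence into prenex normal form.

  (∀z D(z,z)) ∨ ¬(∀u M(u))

Drive negations inward (¬∀x A ≡ ∃x ¬A, ¬∃x A ≡ ∀x ¬A, De Morgan for ∧/∨):
  (∀z D(z,z)) ∨ (∃u ¬M(u))
Finally move all quantifiers to the prefix:
  ∀z ∃u (D(z,z) ∨ ¬M(u))

∀z ∃u (D(z,z) ∨ ¬M(u))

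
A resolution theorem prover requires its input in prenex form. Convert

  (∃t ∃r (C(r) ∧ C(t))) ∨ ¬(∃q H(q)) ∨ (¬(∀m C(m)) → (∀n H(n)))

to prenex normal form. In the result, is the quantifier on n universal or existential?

universal

First replace A → B with ¬A ∨ B.
  (∃t ∃r (C(r) ∧ C(t))) ∨ ¬(∃q H(q)) ∨ ¬¬(∀m C(m)) ∨ (∀n H(n))
Move each ¬ inward, flipping quantifiers it crosses:
  (∃t ∃r (C(r) ∧ C(t))) ∨ (∀q ¬H(q)) ∨ (∀m C(m)) ∨ (∀n H(n))
Pull the quantifiers to the front (each side's bound variable is not free in the other side):
  ∃t ∃r ∀q ∀m ∀n (C(r) ∧ C(t) ∨ ¬H(q) ∨ C(m) ∨ H(n))
The quantifier ∀n sits under an even number of negations (counting the antecedent side of each →), so it remains universal.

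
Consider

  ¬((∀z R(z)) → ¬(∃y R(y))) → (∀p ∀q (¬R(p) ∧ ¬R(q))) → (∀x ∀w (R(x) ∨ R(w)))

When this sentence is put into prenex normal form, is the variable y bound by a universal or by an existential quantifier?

First replace A → B with ¬A ∨ B.
  ¬¬(¬(∀z R(z)) ∨ ¬(∃y R(y))) ∨ ¬(∀p ∀q (¬R(p) ∧ ¬R(q))) ∨ (∀x ∀w (R(x) ∨ R(w)))
Drive negations inward (¬∀x A ≡ ∃x ¬A, ¬∃x A ≡ ∀x ¬A, De Morgan for ∧/∨):
  (∃z ¬R(z)) ∨ (∀y ¬R(y)) ∨ (∃p ∃q (R(p) ∨ R(q))) ∨ (∀x ∀w (R(x) ∨ R(w)))
All bound variables are already distinct, so no renaming is needed.
Extract every quantifier outward, since the variables are now distinct and don't occur free across branches:
  ∃z ∀y ∃p ∃q ∀x ∀w (¬R(z) ∨ ¬R(y) ∨ R(p) ∨ R(q) ∨ R(x) ∨ R(w))
The quantifier ∃y sits under an odd number of negations (counting the antecedent side of each →), so it flips to ∀y.

universal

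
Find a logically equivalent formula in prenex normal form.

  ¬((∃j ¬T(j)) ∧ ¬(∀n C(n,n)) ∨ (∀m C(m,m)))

Push ¬ through the quantifiers and connectives to reach negation normal form:
  ((∀j T(j)) ∨ (∀n C(n,n))) ∧ (∃m ¬C(m,m))
Finally move all quantifiers to the prefix:
  ∀j ∀n ∃m ((T(j) ∨ C(n,n)) ∧ ¬C(m,m))

∀j ∀n ∃m ((T(j) ∨ C(n,n)) ∧ ¬C(m,m))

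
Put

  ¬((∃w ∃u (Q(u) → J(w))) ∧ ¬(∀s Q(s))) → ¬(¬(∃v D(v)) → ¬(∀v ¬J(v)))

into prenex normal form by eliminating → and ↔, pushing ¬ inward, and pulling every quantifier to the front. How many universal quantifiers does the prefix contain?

2

Eliminate → and ↔ using ¬ and ∨.
  ¬¬((∃w ∃u (¬Q(u) ∨ J(w))) ∧ ¬(∀s Q(s))) ∨ ¬(¬¬(∃v D(v)) ∨ ¬(∀v ¬J(v)))
Move each ¬ inward, flipping quantifiers it crosses:
  (∃w ∃u (¬Q(u) ∨ J(w))) ∧ (∃s ¬Q(s)) ∨ (∀v ¬D(v)) ∧ (∀v ¬J(v))
Standardize variables apart so no two quantifiers bind the same name: v↦y1.
  (∃w ∃u (¬Q(u) ∨ J(w))) ∧ (∃s ¬Q(s)) ∨ (∀v ¬D(v)) ∧ (∀y1 ¬J(y1))
Extract every quantifier outward, since the variables are now distinct and don't occur free across branches:
  ∃w ∃u ∃s ∀v ∀y1 ((¬Q(u) ∨ J(w)) ∧ ¬Q(s) ∨ ¬D(v) ∧ ¬J(y1))
The prefix is ∃w ∃u ∃s ∀v ∀y1: 2 universal, 3 existential.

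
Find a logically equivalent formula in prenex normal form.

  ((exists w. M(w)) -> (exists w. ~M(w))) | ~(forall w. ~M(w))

forall w. exists c. exists w1. (~M(w) | ~M(c) | M(w1))

First replace A → B with ¬A ∨ B.
  ~(exists w. M(w)) | (exists w. ~M(w)) | ~(forall w. ~M(w))
Drive negations inward (¬∀x A ≡ ∃x ¬A, ¬∃x A ≡ ∀x ¬A, De Morgan for ∧/∨):
  (forall w. ~M(w)) | (exists w. ~M(w)) | (exists w. M(w))
Standardize variables apart so no two quantifiers bind the same name: w↦c, w↦w1.
  (forall w. ~M(w)) | (exists c. ~M(c)) | (exists w1. M(w1))
Pull the quantifiers to the front (each side's bound variable is not free in the other side):
  forall w. exists c. exists w1. (~M(w) | ~M(c) | M(w1))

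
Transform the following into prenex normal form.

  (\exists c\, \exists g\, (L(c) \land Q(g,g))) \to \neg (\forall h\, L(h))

First replace A → B with ¬A ∨ B.
  \neg (\exists c\, \exists g\, (L(c) \land Q(g,g))) \lor \neg (\forall h\, L(h))
Push ¬ through the quantifiers and connectives to reach negation normal form:
  (\forall c\, \forall g\, (\neg L(c) \lor \neg Q(g,g))) \lor (\exists h\, \neg L(h))
All bound variables are already distinct, so no renaming is needed.
Extract every quantifier outward, since the variables are now distinct and don't occur free across branches:
  \forall c\, \forall g\, \exists h\, (\neg L(c) \lor \neg Q(g,g) \lor \neg L(h))

\forall c\, \forall g\, \exists h\, (\neg L(c) \lor \neg Q(g,g) \lor \neg L(h))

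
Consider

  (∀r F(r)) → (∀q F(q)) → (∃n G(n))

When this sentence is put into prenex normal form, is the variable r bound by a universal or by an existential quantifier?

Rewrite implications/biconditionals: A → B as ¬A ∨ B.
  ¬(∀r F(r)) ∨ ¬(∀q F(q)) ∨ (∃n G(n))
Move each ¬ inward, flipping quantifiers it crosses:
  (∃r ¬F(r)) ∨ (∃q ¬F(q)) ∨ (∃n G(n))
Pull the quantifiers to the front (each side's bound variable is not free in the other side):
  ∃r ∃q ∃n (¬F(r) ∨ ¬F(q) ∨ G(n))
The quantifier ∀r sits under an odd number of negations (counting the antecedent side of each →), so it flips to ∃r.

existential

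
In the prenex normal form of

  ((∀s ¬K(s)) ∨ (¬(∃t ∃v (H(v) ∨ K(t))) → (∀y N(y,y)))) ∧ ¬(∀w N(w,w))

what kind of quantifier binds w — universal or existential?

Rewrite implications/biconditionals: A → B as ¬A ∨ B.
  ((∀s ¬K(s)) ∨ ¬¬(∃t ∃v (H(v) ∨ K(t))) ∨ (∀y N(y,y))) ∧ ¬(∀w N(w,w))
Move each ¬ inward, flipping quantifiers it crosses:
  ((∀s ¬K(s)) ∨ (∃t ∃v (H(v) ∨ K(t))) ∨ (∀y N(y,y))) ∧ (∃w ¬N(w,w))
All bound variables are already distinct, so no renaming is needed.
Pull the quantifiers to the front (each side's bound variable is not free in the other side):
  ∀s ∃t ∃v ∀y ∃w ((¬K(s) ∨ H(v) ∨ K(t) ∨ N(y,y)) ∧ ¬N(w,w))
The quantifier ∀w sits under an odd number of negations (counting the antecedent side of each →), so it flips to ∃w.

existential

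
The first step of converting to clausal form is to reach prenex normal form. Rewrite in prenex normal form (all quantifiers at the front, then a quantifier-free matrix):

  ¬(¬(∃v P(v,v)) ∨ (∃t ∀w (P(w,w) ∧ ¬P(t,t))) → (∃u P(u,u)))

Eliminate → and ↔ using ¬ and ∨.
  ¬(¬(¬(∃v P(v,v)) ∨ (∃t ∀w (P(w,w) ∧ ¬P(t,t)))) ∨ (∃u P(u,u)))
Move each ¬ inward, flipping quantifiers it crosses:
  ((∀v ¬P(v,v)) ∨ (∃t ∀w (P(w,w) ∧ ¬P(t,t)))) ∧ (∀u ¬P(u,u))
Extract every quantifier outward, since the variables are now distinct and don't occur free across branches:
  ∀v ∃t ∀w ∀u ((¬P(v,v) ∨ P(w,w) ∧ ¬P(t,t)) ∧ ¬P(u,u))

∀v ∃t ∀w ∀u ((¬P(v,v) ∨ P(w,w) ∧ ¬P(t,t)) ∧ ¬P(u,u))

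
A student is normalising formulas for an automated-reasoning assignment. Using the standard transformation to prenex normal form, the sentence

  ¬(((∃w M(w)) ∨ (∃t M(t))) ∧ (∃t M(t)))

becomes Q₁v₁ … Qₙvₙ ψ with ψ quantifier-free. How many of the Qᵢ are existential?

Push ¬ through the quantifiers and connectives to reach negation normal form:
  (∀w ¬M(w)) ∧ (∀t ¬M(t)) ∨ (∀t ¬M(t))
Standardize variables apart so no two quantifiers bind the same name: t↦b.
  (∀w ¬M(w)) ∧ (∀t ¬M(t)) ∨ (∀b ¬M(b))
Extract every quantifier outward, since the variables are now distinct and don't occur free across branches:
  ∀w ∀t ∀b (¬M(w) ∧ ¬M(t) ∨ ¬M(b))
The prefix is ∀w ∀t ∀b: 3 universal, 0 existential.

0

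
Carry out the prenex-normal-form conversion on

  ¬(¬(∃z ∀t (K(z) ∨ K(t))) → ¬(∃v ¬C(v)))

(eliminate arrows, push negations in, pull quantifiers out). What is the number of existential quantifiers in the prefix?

First replace A → B with ¬A ∨ B.
  ¬(¬¬(∃z ∀t (K(z) ∨ K(t))) ∨ ¬(∃v ¬C(v)))
Drive negations inward (¬∀x A ≡ ∃x ¬A, ¬∃x A ≡ ∀x ¬A, De Morgan for ∧/∨):
  (∀z ∃t (¬K(z) ∧ ¬K(t))) ∧ (∃v ¬C(v))
Extract every quantifier outward, since the variables are now distinct and don't occur free across branches:
  ∀z ∃t ∃v (¬K(z) ∧ ¬K(t) ∧ ¬C(v))
The prefix is ∀z ∃t ∃v: 1 universal, 2 existential.

2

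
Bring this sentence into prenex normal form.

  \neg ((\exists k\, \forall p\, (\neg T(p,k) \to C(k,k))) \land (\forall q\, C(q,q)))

First replace A → B with ¬A ∨ B.
  \neg ((\exists k\, \forall p\, (\neg \neg T(p,k) \lor C(k,k))) \land (\forall q\, C(q,q)))
Move each ¬ inward, flipping quantifiers it crosses:
  (\forall k\, \exists p\, (\neg T(p,k) \land \neg C(k,k))) \lor (\exists q\, \neg C(q,q))
All bound variables are already distinct, so no renaming is needed.
Extract every quantifier outward, since the variables are now distinct and don't occur free across branches:
  \forall k\, \exists p\, \exists q\, (\neg T(p,k) \land \neg C(k,k) \lor \neg C(q,q))

\forall k\, \exists p\, \exists q\, (\neg T(p,k) \land \neg C(k,k) \lor \neg C(q,q))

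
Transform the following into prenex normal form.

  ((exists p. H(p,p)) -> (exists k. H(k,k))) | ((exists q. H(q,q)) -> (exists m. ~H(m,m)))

First replace A → B with ¬A ∨ B.
  ~(exists p. H(p,p)) | (exists k. H(k,k)) | ~(exists q. H(q,q)) | (exists m. ~H(m,m))
Drive negations inward (¬∀x A ≡ ∃x ¬A, ¬∃x A ≡ ∀x ¬A, De Morgan for ∧/∨):
  (forall p. ~H(p,p)) | (exists k. H(k,k)) | (forall q. ~H(q,q)) | (exists m. ~H(m,m))
All bound variables are already distinct, so no renaming is needed.
Extract every quantifier outward, since the variables are now distinct and don't occur free across branches:
  forall p. exists k. forall q. exists m. (~H(p,p) | H(k,k) | ~H(q,q) | ~H(m,m))

forall p. exists k. forall q. exists m. (~H(p,p) | H(k,k) | ~H(q,q) | ~H(m,m))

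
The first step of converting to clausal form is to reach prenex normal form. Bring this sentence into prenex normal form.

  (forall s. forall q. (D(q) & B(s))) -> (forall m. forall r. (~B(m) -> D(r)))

exists s. exists q. forall m. forall r. (~D(q) | ~B(s) | B(m) | D(r))

Rewrite implications/biconditionals: A → B as ¬A ∨ B.
  ~(forall s. forall q. (D(q) & B(s))) | (forall m. forall r. (~~B(m) | D(r)))
Push ¬ through the quantifiers and connectives to reach negation normal form:
  (exists s. exists q. (~D(q) | ~B(s))) | (forall m. forall r. (B(m) | D(r)))
All bound variables are already distinct, so no renaming is needed.
Extract every quantifier outward, since the variables are now distinct and don't occur free across branches:
  exists s. exists q. forall m. forall r. (~D(q) | ~B(s) | B(m) | D(r))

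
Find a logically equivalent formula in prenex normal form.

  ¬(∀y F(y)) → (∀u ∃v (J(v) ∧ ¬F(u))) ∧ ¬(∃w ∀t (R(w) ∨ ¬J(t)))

Eliminate → and ↔ using ¬ and ∨.
  ¬¬(∀y F(y)) ∨ (∀u ∃v (J(v) ∧ ¬F(u))) ∧ ¬(∃w ∀t (R(w) ∨ ¬J(t)))
Move each ¬ inward, flipping quantifiers it crosses:
  (∀y F(y)) ∨ (∀u ∃v (J(v) ∧ ¬F(u))) ∧ (∀w ∃t (¬R(w) ∧ J(t)))
All bound variables are already distinct, so no renaming is needed.
Extract every quantifier outward, since the variables are now distinct and don't occur free across branches:
  ∀y ∀u ∃v ∀w ∃t (F(y) ∨ J(v) ∧ ¬F(u) ∧ ¬R(w) ∧ J(t))

∀y ∀u ∃v ∀w ∃t (F(y) ∨ J(v) ∧ ¬F(u) ∧ ¬R(w) ∧ J(t))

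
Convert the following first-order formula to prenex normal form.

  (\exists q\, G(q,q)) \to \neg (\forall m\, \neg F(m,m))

\forall q\, \exists m\, (\neg G(q,q) \lor F(m,m))

Rewrite implications/biconditionals: A → B as ¬A ∨ B.
  \neg (\exists q\, G(q,q)) \lor \neg (\forall m\, \neg F(m,m))
Move each ¬ inward, flipping quantifiers it crosses:
  (\forall q\, \neg G(q,q)) \lor (\exists m\, F(m,m))
Extract every quantifier outward, since the variables are now distinct and don't occur free across branches:
  \forall q\, \exists m\, (\neg G(q,q) \lor F(m,m))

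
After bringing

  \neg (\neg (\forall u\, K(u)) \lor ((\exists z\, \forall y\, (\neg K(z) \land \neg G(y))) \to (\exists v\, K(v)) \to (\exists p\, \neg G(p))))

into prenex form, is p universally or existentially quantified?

First replace A → B with ¬A ∨ B.
  \neg (\neg (\forall u\, K(u)) \lor \neg (\exists z\, \forall y\, (\neg K(z) \land \neg G(y))) \lor \neg (\exists v\, K(v)) \lor (\exists p\, \neg G(p)))
Drive negations inward (¬∀x A ≡ ∃x ¬A, ¬∃x A ≡ ∀x ¬A, De Morgan for ∧/∨):
  (\forall u\, K(u)) \land (\exists z\, \forall y\, (\neg K(z) \land \neg G(y))) \land (\exists v\, K(v)) \land (\forall p\, G(p))
All bound variables are already distinct, so no renaming is needed.
Finally move all quantifiers to the prefix:
  \forall u\, \exists z\, \forall y\, \exists v\, \forall p\, (K(u) \land \neg K(z) \land \neg G(y) \land K(v) \land G(p))
The quantifier \exists p sits under an odd number of negations (counting the antecedent side of each →), so it flips to \forall p.

universal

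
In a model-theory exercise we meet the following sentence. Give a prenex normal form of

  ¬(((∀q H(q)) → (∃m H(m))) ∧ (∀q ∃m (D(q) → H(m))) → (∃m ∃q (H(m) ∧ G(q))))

∃q ∃m ∀w ∃u1 ∀t ∀w1 ((¬H(q) ∨ H(m)) ∧ (¬D(w) ∨ H(u1)) ∧ (¬H(t) ∨ ¬G(w1)))

First replace A → B with ¬A ∨ B.
  ¬(¬((¬(∀q H(q)) ∨ (∃m H(m))) ∧ (∀q ∃m (¬D(q) ∨ H(m)))) ∨ (∃m ∃q (H(m) ∧ G(q))))
Move each ¬ inward, flipping quantifiers it crosses:
  ((∃q ¬H(q)) ∨ (∃m H(m))) ∧ (∀q ∃m (¬D(q) ∨ H(m))) ∧ (∀m ∀q (¬H(m) ∨ ¬G(q)))
Standardize variables apart so no two quantifiers bind the same name: q↦w, m↦u1, m↦t, q↦w1.
  ((∃q ¬H(q)) ∨ (∃m H(m))) ∧ (∀w ∃u1 (¬D(w) ∨ H(u1))) ∧ (∀t ∀w1 (¬H(t) ∨ ¬G(w1)))
Finally move all quantifiers to the prefix:
  ∃q ∃m ∀w ∃u1 ∀t ∀w1 ((¬H(q) ∨ H(m)) ∧ (¬D(w) ∨ H(u1)) ∧ (¬H(t) ∨ ¬G(w1)))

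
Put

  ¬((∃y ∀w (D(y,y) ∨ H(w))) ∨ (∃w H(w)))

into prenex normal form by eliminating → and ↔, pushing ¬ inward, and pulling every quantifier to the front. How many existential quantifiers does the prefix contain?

1

Drive negations inward (¬∀x A ≡ ∃x ¬A, ¬∃x A ≡ ∀x ¬A, De Morgan for ∧/∨):
  (∀y ∃w (¬D(y,y) ∧ ¬H(w))) ∧ (∀w ¬H(w))
Rename bound variables to avoid capture: w↦s.
  (∀y ∃w (¬D(y,y) ∧ ¬H(w))) ∧ (∀s ¬H(s))
Extract every quantifier outward, since the variables are now distinct and don't occur free across branches:
  ∀y ∃w ∀s (¬D(y,y) ∧ ¬H(w) ∧ ¬H(s))
The prefix is ∀y ∃w ∀s: 2 universal, 1 existential.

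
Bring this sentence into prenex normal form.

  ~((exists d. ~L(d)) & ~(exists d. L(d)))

Move each ¬ inward, flipping quantifiers it crosses:
  (forall d. L(d)) | (exists d. L(d))
Rename bound variables to avoid capture: d↦r.
  (forall d. L(d)) | (exists r. L(r))
Finally move all quantifiers to the prefix:
  forall d. exists r. (L(d) | L(r))

forall d. exists r. (L(d) | L(r))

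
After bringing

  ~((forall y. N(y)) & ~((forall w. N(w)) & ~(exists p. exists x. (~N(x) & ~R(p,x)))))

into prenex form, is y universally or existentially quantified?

Move each ¬ inward, flipping quantifiers it crosses:
  (exists y. ~N(y)) | (forall w. N(w)) & (forall p. forall x. (N(x) | R(p,x)))
All bound variables are already distinct, so no renaming is needed.
Extract every quantifier outward, since the variables are now distinct and don't occur free across branches:
  exists y. forall w. forall p. forall x. (~N(y) | N(w) & (N(x) | R(p,x)))
The quantifier forall y sits under an odd number of negations, so it flips to exists y.

existential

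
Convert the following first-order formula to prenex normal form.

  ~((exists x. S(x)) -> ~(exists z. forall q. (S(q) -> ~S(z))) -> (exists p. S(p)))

exists x. forall z. exists q. forall p. (S(x) & S(q) & S(z) & ~S(p))

Eliminate → and ↔ using ¬ and ∨.
  ~(~(exists x. S(x)) | ~~(exists z. forall q. (~S(q) | ~S(z))) | (exists p. S(p)))
Push ¬ through the quantifiers and connectives to reach negation normal form:
  (exists x. S(x)) & (forall z. exists q. (S(q) & S(z))) & (forall p. ~S(p))
All bound variables are already distinct, so no renaming is needed.
Pull the quantifiers to the front (each side's bound variable is not free in the other side):
  exists x. forall z. exists q. forall p. (S(x) & S(q) & S(z) & ~S(p))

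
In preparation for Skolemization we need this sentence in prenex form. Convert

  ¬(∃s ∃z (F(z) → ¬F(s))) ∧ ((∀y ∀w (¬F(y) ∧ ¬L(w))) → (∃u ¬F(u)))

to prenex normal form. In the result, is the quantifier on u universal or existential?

existential

Eliminate → and ↔ using ¬ and ∨.
  ¬(∃s ∃z (¬F(z) ∨ ¬F(s))) ∧ (¬(∀y ∀w (¬F(y) ∧ ¬L(w))) ∨ (∃u ¬F(u)))
Push ¬ through the quantifiers and connectives to reach negation normal form:
  (∀s ∀z (F(z) ∧ F(s))) ∧ ((∃y ∃w (F(y) ∨ L(w))) ∨ (∃u ¬F(u)))
Finally move all quantifiers to the prefix:
  ∀s ∀z ∃y ∃w ∃u (F(z) ∧ F(s) ∧ (F(y) ∨ L(w) ∨ ¬F(u)))
The quantifier ∃u sits under an even number of negations (counting the antecedent side of each →), so it remains existential.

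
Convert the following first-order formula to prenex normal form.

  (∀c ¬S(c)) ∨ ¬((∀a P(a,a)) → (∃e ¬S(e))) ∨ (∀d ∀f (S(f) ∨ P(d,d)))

Rewrite implications/biconditionals: A → B as ¬A ∨ B.
  (∀c ¬S(c)) ∨ ¬(¬(∀a P(a,a)) ∨ (∃e ¬S(e))) ∨ (∀d ∀f (S(f) ∨ P(d,d)))
Move each ¬ inward, flipping quantifiers it crosses:
  (∀c ¬S(c)) ∨ (∀a P(a,a)) ∧ (∀e S(e)) ∨ (∀d ∀f (S(f) ∨ P(d,d)))
Finally move all quantifiers to the prefix:
  ∀c ∀a ∀e ∀d ∀f (¬S(c) ∨ P(a,a) ∧ S(e) ∨ S(f) ∨ P(d,d))

∀c ∀a ∀e ∀d ∀f (¬S(c) ∨ P(a,a) ∧ S(e) ∨ S(f) ∨ P(d,d))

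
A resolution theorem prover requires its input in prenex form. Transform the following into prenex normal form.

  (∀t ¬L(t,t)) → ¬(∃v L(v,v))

∃t ∀v (L(t,t) ∨ ¬L(v,v))

Eliminate → and ↔ using ¬ and ∨.
  ¬(∀t ¬L(t,t)) ∨ ¬(∃v L(v,v))
Drive negations inward (¬∀x A ≡ ∃x ¬A, ¬∃x A ≡ ∀x ¬A, De Morgan for ∧/∨):
  (∃t L(t,t)) ∨ (∀v ¬L(v,v))
Pull the quantifiers to the front (each side's bound variable is not free in the other side):
  ∃t ∀v (L(t,t) ∨ ¬L(v,v))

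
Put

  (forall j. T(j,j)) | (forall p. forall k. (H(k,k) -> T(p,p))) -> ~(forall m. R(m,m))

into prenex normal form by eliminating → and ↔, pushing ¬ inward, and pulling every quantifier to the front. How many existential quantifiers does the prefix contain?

4

Eliminate → and ↔ using ¬ and ∨.
  ~((forall j. T(j,j)) | (forall p. forall k. (~H(k,k) | T(p,p)))) | ~(forall m. R(m,m))
Drive negations inward (¬∀x A ≡ ∃x ¬A, ¬∃x A ≡ ∀x ¬A, De Morgan for ∧/∨):
  (exists j. ~T(j,j)) & (exists p. exists k. (H(k,k) & ~T(p,p))) | (exists m. ~R(m,m))
All bound variables are already distinct, so no renaming is needed.
Finally move all quantifiers to the prefix:
  exists j. exists p. exists k. exists m. (~T(j,j) & H(k,k) & ~T(p,p) | ~R(m,m))
The prefix is exists j exists p exists k exists m: 0 universal, 4 existential.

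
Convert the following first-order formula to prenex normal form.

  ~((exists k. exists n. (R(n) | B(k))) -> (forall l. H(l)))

exists k. exists n. exists l. ((R(n) | B(k)) & ~H(l))

Eliminate → and ↔ using ¬ and ∨.
  ~(~(exists k. exists n. (R(n) | B(k))) | (forall l. H(l)))
Drive negations inward (¬∀x A ≡ ∃x ¬A, ¬∃x A ≡ ∀x ¬A, De Morgan for ∧/∨):
  (exists k. exists n. (R(n) | B(k))) & (exists l. ~H(l))
All bound variables are already distinct, so no renaming is needed.
Finally move all quantifiers to the prefix:
  exists k. exists n. exists l. ((R(n) | B(k)) & ~H(l))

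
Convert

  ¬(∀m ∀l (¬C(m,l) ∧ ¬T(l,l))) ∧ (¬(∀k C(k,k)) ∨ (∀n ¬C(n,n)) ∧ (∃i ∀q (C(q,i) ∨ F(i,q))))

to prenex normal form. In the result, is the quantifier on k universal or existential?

Drive negations inward (¬∀x A ≡ ∃x ¬A, ¬∃x A ≡ ∀x ¬A, De Morgan for ∧/∨):
  (∃m ∃l (C(m,l) ∨ T(l,l))) ∧ ((∃k ¬C(k,k)) ∨ (∀n ¬C(n,n)) ∧ (∃i ∀q (C(q,i) ∨ F(i,q))))
Finally move all quantifiers to the prefix:
  ∃m ∃l ∃k ∀n ∃i ∀q ((C(m,l) ∨ T(l,l)) ∧ (¬C(k,k) ∨ ¬C(n,n) ∧ (C(q,i) ∨ F(i,q))))
The quantifier ∀k sits under an odd number of negations, so it flips to ∃k.

existential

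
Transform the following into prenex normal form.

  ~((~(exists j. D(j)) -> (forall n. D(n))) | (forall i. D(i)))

forall j. exists n. exists i. (~D(j) & ~D(n) & ~D(i))

Eliminate → and ↔ using ¬ and ∨.
  ~(~~(exists j. D(j)) | (forall n. D(n)) | (forall i. D(i)))
Move each ¬ inward, flipping quantifiers it crosses:
  (forall j. ~D(j)) & (exists n. ~D(n)) & (exists i. ~D(i))
Pull the quantifiers to the front (each side's bound variable is not free in the other side):
  forall j. exists n. exists i. (~D(j) & ~D(n) & ~D(i))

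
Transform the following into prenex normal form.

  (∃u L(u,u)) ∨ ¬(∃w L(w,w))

Move each ¬ inward, flipping quantifiers it crosses:
  (∃u L(u,u)) ∨ (∀w ¬L(w,w))
All bound variables are already distinct, so no renaming is needed.
Extract every quantifier outward, since the variables are now distinct and don't occur free across branches:
  ∃u ∀w (L(u,u) ∨ ¬L(w,w))

∃u ∀w (L(u,u) ∨ ¬L(w,w))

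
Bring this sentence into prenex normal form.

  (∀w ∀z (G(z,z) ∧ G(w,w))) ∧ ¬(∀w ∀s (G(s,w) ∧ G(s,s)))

∀w ∀z ∃y1 ∃s (G(z,z) ∧ G(w,w) ∧ (¬G(s,y1) ∨ ¬G(s,s)))

Move each ¬ inward, flipping quantifiers it crosses:
  (∀w ∀z (G(z,z) ∧ G(w,w))) ∧ (∃w ∃s (¬G(s,w) ∨ ¬G(s,s)))
Standardize variables apart so no two quantifiers bind the same name: w↦y1.
  (∀w ∀z (G(z,z) ∧ G(w,w))) ∧ (∃y1 ∃s (¬G(s,y1) ∨ ¬G(s,s)))
Finally move all quantifiers to the prefix:
  ∀w ∀z ∃y1 ∃s (G(z,z) ∧ G(w,w) ∧ (¬G(s,y1) ∨ ¬G(s,s)))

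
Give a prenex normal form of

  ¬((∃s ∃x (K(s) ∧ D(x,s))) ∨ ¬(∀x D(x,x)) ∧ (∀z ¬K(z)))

∀s ∀x ∀z1 ∃z ((¬K(s) ∨ ¬D(x,s)) ∧ (D(z1,z1) ∨ K(z)))

Drive negations inward (¬∀x A ≡ ∃x ¬A, ¬∃x A ≡ ∀x ¬A, De Morgan for ∧/∨):
  (∀s ∀x (¬K(s) ∨ ¬D(x,s))) ∧ ((∀x D(x,x)) ∨ (∃z K(z)))
Give each quantifier a distinct variable: x↦z1.
  (∀s ∀x (¬K(s) ∨ ¬D(x,s))) ∧ ((∀z1 D(z1,z1)) ∨ (∃z K(z)))
Finally move all quantifiers to the prefix:
  ∀s ∀x ∀z1 ∃z ((¬K(s) ∨ ¬D(x,s)) ∧ (D(z1,z1) ∨ K(z)))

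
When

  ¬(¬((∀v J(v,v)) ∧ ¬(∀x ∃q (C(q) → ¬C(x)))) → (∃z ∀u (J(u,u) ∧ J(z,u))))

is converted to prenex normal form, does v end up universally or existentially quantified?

First replace A → B with ¬A ∨ B.
  ¬(¬¬((∀v J(v,v)) ∧ ¬(∀x ∃q (¬C(q) ∨ ¬C(x)))) ∨ (∃z ∀u (J(u,u) ∧ J(z,u))))
Drive negations inward (¬∀x A ≡ ∃x ¬A, ¬∃x A ≡ ∀x ¬A, De Morgan for ∧/∨):
  ((∃v ¬J(v,v)) ∨ (∀x ∃q (¬C(q) ∨ ¬C(x)))) ∧ (∀z ∃u (¬J(u,u) ∨ ¬J(z,u)))
Extract every quantifier outward, since the variables are now distinct and don't occur free across branches:
  ∃v ∀x ∃q ∀z ∃u ((¬J(v,v) ∨ ¬C(q) ∨ ¬C(x)) ∧ (¬J(u,u) ∨ ¬J(z,u)))
The quantifier ∀v sits under an odd number of negations (counting the antecedent side of each →), so it flips to ∃v.

existential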